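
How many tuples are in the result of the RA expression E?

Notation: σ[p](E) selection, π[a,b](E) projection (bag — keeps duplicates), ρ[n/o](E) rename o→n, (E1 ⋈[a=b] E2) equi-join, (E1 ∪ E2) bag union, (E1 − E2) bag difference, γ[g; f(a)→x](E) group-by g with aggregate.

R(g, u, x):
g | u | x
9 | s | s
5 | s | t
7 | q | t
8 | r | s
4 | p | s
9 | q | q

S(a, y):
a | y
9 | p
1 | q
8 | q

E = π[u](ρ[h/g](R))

Row counts bottom-up:
  R → 6
  ρ[h/g](R) → 6
  π[u](ρ[h/g](R)) → 6

|E| = 6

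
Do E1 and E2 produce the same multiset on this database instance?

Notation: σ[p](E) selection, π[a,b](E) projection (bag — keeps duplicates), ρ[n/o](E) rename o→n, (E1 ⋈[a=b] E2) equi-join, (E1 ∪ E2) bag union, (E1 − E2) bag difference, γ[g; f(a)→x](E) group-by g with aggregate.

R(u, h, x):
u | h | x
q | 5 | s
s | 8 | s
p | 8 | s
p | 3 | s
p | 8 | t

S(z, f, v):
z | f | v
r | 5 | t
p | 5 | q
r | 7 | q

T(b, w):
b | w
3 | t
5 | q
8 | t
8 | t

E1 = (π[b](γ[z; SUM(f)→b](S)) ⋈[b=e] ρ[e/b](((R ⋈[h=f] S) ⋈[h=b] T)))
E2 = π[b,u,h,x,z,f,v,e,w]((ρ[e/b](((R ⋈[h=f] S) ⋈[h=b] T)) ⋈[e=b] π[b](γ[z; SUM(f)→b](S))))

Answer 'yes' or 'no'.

E1 stepwise |·|:
  S → 3
  γ[z; SUM(f)→b](S) → 2
  π[b](γ[z; SUM(f)→b](S)) → 2
  R → 5
  S → 3
  (R ⋈[h=f] S) → 2
  T → 4
  ((R ⋈[h=f] S) ⋈[h=b] T) → 2
  ρ[e/b](((R ⋈[h=f] S) ⋈[h=b] T)) → 2
  (π[b](γ[z; SUM(f)→b](S)) ⋈[b=e] ρ[e/b](((R ⋈[h=f] S) ⋈[h=b] T))) → 2
E2 stepwise |·|:
  R → 5
  S → 3
  (R ⋈[h=f] S) → 2
  T → 4
  ((R ⋈[h=f] S) ⋈[h=b] T) → 2
  ρ[e/b](((R ⋈[h=f] S) ⋈[h=b] T)) → 2
  S → 3
  γ[z; SUM(f)→b](S) → 2
  π[b](γ[z; SUM(f)→b](S)) → 2
  (ρ[e/b](((R ⋈[h=f] S) ⋈[h=b] T)) ⋈[e=b] π[b](γ[z; SUM(f)→b](S))) → 2
  π[b,u,h,x,z,f,v,e,w]((ρ[e/b](((R ⋈[h=f] S) ⋈[h=b] T)) ⋈[e=b] π[b](γ[z; SUM(f)→b](S)))) → 2

E1 and E2 produce the same multiset:
b | u | h | x | z | f | v | e | w
5 | q | 5 | s | p | 5 | q | 5 | q
5 | q | 5 | s | r | 5 | t | 5 | q

yes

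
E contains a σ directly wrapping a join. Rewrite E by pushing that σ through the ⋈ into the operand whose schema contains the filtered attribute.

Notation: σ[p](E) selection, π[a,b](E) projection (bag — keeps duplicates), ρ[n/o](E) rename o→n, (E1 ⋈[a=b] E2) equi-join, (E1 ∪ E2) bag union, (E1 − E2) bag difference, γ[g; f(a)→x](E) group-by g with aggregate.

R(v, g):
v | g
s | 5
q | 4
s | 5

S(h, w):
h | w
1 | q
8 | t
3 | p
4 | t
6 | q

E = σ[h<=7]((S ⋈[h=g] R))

σ filters on h, owned by the left side.
E' = (σ[h<=7](S) ⋈[h=g] R)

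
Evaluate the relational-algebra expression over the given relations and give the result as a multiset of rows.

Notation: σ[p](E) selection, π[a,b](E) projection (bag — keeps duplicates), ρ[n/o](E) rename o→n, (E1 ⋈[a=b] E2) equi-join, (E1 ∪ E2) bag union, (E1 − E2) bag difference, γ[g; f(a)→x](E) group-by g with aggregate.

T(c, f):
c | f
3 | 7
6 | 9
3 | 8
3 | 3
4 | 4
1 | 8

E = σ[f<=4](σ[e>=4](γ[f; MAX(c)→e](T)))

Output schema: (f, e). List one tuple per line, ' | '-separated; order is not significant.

Row counts bottom-up:
  T → 6
  γ[f; MAX(c)→e](T) → 5
  σ[e>=4](γ[f; MAX(c)→e](T)) → 2
  σ[f<=4](σ[e>=4](γ[f; MAX(c)→e](T))) → 1

== RESULT ==
f | e
4 | 4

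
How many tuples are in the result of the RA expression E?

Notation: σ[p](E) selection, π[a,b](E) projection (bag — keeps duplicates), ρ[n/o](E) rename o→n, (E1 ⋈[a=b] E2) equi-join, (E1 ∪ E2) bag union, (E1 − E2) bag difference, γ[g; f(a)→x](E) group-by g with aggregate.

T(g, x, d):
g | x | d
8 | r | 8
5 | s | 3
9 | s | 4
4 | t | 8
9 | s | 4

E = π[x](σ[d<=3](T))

Row counts bottom-up:
  T → 5
  σ[d<=3](T) → 1
  π[x](σ[d<=3](T)) → 1

|E| = 1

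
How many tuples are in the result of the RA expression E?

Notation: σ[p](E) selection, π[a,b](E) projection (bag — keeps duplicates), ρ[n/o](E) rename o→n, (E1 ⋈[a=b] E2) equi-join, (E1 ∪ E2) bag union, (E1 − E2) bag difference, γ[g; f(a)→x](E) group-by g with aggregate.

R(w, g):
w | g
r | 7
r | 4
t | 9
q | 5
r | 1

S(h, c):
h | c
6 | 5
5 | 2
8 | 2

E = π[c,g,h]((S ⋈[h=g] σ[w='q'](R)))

Subexpression sizes:
  S → 3
  R → 5
  σ[w='q'](R) → 1
  (S ⋈[h=g] σ[w='q'](R)) → 1
  π[c,g,h]((S ⋈[h=g] σ[w='q'](R))) → 1

|E| = 1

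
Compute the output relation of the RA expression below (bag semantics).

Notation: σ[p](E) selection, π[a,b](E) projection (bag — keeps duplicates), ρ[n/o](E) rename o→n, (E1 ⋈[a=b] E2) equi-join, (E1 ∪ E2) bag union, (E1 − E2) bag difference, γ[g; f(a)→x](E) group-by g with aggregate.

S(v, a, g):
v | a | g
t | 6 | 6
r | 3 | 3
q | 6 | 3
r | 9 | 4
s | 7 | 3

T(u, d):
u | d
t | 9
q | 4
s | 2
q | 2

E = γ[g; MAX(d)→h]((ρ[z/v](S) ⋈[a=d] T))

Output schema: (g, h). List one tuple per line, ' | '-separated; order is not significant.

Stepwise |·|:
  S → 5
  ρ[z/v](S) → 5
  T → 4
  (ρ[z/v](S) ⋈[a=d] T) → 1
  γ[g; MAX(d)→h]((ρ[z/v](S) ⋈[a=d] T)) → 1

== RESULT ==
g | h
4 | 9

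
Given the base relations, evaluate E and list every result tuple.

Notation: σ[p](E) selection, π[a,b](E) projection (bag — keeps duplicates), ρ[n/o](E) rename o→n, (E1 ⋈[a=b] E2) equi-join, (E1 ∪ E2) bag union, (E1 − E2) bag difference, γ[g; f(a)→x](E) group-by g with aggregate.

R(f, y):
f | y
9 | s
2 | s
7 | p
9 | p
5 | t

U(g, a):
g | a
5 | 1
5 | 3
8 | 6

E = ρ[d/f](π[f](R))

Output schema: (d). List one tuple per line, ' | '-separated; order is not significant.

Stepwise |·|:
  R → 5
  π[f](R) → 5
  ρ[d/f](π[f](R)) → 5

== RESULT ==
d
2
5
7
9
9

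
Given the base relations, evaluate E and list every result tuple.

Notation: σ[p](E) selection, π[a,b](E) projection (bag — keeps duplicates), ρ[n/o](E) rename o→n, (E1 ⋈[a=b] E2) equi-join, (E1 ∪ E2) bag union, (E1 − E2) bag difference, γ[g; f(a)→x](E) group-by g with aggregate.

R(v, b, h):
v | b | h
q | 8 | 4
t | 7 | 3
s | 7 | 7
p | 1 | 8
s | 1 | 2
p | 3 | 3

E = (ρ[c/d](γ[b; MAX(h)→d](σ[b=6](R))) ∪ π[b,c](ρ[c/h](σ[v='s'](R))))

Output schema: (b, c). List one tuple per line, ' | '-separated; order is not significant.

Row counts bottom-up:
  R → 6
  σ[b=6](R) → 0
  γ[b; MAX(h)→d](σ[b=6](R)) → 0
  ρ[c/d](γ[b; MAX(h)→d](σ[b=6](R))) → 0
  R → 6
  σ[v='s'](R) → 2
  ρ[c/h](σ[v='s'](R)) → 2
  π[b,c](ρ[c/h](σ[v='s'](R))) → 2
  (ρ[c/d](γ[b; MAX(h)→d](σ[b=6](R))) ∪ π[b,c](ρ[c/h](σ[v='s'](R)))) → 2

== RESULT ==
b | c
1 | 2
7 | 7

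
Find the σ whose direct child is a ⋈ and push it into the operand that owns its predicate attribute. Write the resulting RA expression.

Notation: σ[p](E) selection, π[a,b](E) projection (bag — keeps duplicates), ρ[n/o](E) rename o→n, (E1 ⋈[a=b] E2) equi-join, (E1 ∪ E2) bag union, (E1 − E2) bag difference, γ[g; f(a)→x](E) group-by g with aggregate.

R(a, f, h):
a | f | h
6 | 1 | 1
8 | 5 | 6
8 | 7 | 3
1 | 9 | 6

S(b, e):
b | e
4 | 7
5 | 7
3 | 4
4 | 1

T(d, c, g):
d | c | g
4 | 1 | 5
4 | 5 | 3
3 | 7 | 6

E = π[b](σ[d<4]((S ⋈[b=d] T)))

σ filters on d, owned by the right side.
E' = π[b]((S ⋈[b=d] σ[d<4](T)))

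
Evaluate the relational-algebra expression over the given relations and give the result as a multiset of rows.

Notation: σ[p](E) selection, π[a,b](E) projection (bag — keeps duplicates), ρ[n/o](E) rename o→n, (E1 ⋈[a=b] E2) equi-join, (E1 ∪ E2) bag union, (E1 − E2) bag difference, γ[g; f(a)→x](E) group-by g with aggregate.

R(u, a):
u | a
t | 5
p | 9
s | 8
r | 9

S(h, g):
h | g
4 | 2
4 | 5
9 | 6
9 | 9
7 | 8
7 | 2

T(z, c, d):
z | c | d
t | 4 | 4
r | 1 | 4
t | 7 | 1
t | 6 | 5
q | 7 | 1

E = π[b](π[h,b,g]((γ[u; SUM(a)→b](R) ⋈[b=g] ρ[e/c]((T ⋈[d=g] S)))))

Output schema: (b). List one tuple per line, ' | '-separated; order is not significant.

Row counts bottom-up:
  R → 4
  γ[u; SUM(a)→b](R) → 4
  T → 5
  S → 6
  (T ⋈[d=g] S) → 1
  ρ[e/c]((T ⋈[d=g] S)) → 1
  (γ[u; SUM(a)→b](R) ⋈[b=g] ρ[e/c]((T ⋈[d=g] S))) → 1
  π[h,b,g]((γ[u; SUM(a)→b](R) ⋈[b=g] ρ[e/c]((T ⋈[d=g] S)))) → 1
  π[b](π[h,b,g]((γ[u; SUM(a)→b](R) ⋈[b=g] ρ[e/c]((T ⋈[d=g] S))))) → 1

== RESULT ==
b
5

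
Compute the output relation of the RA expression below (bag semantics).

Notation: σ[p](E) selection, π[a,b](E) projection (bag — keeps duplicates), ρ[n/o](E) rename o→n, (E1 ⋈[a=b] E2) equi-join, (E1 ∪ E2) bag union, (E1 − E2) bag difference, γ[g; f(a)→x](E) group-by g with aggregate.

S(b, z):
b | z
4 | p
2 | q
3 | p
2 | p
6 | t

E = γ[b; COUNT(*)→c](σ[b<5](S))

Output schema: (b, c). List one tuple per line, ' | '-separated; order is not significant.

Subexpression sizes:
  S → 5
  σ[b<5](S) → 4
  γ[b; COUNT(*)→c](σ[b<5](S)) → 3

== RESULT ==
b | c
2 | 2
3 | 1
4 | 1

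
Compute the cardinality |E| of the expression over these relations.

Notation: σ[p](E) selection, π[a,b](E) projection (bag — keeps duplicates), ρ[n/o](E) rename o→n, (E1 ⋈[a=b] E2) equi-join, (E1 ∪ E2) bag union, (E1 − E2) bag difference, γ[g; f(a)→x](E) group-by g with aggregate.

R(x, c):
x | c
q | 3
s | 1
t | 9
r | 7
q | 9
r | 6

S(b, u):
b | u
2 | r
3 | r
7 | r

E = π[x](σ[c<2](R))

Subexpression sizes:
  R → 6
  σ[c<2](R) → 1
  π[x](σ[c<2](R)) → 1

|E| = 1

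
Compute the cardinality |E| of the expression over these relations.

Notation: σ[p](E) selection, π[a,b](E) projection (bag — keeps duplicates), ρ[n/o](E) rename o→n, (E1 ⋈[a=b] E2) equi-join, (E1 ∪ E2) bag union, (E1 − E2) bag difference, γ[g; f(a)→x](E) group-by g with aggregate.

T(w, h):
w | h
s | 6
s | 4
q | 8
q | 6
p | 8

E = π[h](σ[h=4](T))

Row counts bottom-up:
  T → 5
  σ[h=4](T) → 1
  π[h](σ[h=4](T)) → 1

|E| = 1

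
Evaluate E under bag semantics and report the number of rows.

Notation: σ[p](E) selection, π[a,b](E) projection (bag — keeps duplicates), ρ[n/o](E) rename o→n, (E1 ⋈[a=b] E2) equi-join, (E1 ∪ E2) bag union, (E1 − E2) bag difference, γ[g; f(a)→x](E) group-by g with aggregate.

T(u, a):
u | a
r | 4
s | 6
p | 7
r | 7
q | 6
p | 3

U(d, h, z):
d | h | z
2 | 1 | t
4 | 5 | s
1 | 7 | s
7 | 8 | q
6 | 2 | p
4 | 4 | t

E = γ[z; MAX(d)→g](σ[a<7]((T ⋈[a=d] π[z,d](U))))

Subexpression sizes:
  T → 6
  U → 6
  π[z,d](U) → 6
  (T ⋈[a=d] π[z,d](U)) → 6
  σ[a<7]((T ⋈[a=d] π[z,d](U))) → 4
  γ[z; MAX(d)→g](σ[a<7]((T ⋈[a=d] π[z,d](U)))) → 3

|E| = 3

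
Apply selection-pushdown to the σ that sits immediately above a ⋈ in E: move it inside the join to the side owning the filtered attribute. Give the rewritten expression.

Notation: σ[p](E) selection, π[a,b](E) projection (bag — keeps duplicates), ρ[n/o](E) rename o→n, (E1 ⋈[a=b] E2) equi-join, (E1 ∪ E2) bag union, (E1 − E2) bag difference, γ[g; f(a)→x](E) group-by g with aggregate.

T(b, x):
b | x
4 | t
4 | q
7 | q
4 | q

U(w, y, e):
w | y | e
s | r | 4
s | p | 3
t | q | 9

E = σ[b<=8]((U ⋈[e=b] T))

σ filters on b, owned by the right side.
E' = (U ⋈[e=b] σ[b<=8](T))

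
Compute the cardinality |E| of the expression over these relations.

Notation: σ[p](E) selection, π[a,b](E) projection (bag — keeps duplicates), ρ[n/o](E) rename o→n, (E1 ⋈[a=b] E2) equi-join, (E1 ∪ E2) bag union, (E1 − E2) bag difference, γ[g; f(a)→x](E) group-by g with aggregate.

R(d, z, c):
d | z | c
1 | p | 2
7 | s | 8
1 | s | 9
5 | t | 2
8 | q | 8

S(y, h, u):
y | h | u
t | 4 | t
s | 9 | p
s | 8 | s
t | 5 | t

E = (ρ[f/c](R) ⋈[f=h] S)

Subexpression sizes:
  R → 5
  ρ[f/c](R) → 5
  S → 4
  (ρ[f/c](R) ⋈[f=h] S) → 3

|E| = 3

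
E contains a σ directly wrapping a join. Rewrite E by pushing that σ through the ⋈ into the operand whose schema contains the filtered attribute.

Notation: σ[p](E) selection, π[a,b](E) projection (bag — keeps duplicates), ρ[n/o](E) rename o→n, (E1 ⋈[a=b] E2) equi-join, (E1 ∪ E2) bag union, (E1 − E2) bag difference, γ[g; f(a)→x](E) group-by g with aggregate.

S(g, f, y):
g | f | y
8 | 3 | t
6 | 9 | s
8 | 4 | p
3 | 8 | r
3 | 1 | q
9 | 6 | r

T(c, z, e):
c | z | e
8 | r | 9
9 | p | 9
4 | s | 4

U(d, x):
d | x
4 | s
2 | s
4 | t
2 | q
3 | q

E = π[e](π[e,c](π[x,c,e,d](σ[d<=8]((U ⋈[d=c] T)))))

σ filters on d, owned by the left side.
E' = π[e](π[e,c](π[x,c,e,d]((σ[d<=8](U) ⋈[d=c] T))))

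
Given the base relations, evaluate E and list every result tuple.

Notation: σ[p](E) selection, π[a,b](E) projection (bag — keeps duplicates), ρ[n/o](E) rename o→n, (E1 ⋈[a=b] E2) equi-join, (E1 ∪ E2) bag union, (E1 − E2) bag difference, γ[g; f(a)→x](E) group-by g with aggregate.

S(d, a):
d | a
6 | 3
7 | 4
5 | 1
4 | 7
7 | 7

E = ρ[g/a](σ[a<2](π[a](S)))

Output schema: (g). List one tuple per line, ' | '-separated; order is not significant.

Per-node cardinality:
  S → 5
  π[a](S) → 5
  σ[a<2](π[a](S)) → 1
  ρ[g/a](σ[a<2](π[a](S))) → 1

== RESULT ==
g
1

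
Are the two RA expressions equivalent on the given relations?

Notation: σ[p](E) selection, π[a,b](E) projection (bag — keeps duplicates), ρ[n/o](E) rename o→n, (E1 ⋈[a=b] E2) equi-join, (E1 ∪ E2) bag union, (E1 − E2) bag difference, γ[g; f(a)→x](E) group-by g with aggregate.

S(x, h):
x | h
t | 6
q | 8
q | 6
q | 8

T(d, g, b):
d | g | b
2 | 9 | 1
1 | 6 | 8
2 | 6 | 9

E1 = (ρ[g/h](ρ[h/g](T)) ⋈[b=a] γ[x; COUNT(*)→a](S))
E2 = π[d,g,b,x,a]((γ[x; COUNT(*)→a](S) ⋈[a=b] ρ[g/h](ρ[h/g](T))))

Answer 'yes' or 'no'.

E1 stepwise |·|:
  T → 3
  ρ[h/g](T) → 3
  ρ[g/h](ρ[h/g](T)) → 3
  S → 4
  γ[x; COUNT(*)→a](S) → 2
  (ρ[g/h](ρ[h/g](T)) ⋈[b=a] γ[x; COUNT(*)→a](S)) → 1
E2 stepwise |·|:
  S → 4
  γ[x; COUNT(*)→a](S) → 2
  T → 3
  ρ[h/g](T) → 3
  ρ[g/h](ρ[h/g](T)) → 3
  (γ[x; COUNT(*)→a](S) ⋈[a=b] ρ[g/h](ρ[h/g](T))) → 1
  π[d,g,b,x,a]((γ[x; COUNT(*)→a](S) ⋈[a=b] ρ[g/h](ρ[h/g](T)))) → 1

E1 and E2 produce the same multiset:
d | g | b | x | a
2 | 9 | 1 | t | 1

yes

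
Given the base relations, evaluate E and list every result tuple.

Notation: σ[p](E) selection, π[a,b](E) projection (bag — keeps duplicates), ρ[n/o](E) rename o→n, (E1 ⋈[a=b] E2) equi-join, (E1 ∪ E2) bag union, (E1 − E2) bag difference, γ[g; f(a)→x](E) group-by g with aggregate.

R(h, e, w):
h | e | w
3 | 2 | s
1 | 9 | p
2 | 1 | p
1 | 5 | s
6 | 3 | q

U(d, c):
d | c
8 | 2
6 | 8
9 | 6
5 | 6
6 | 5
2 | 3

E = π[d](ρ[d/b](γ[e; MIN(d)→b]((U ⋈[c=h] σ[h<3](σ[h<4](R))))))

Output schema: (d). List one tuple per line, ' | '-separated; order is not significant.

Stepwise |·|:
  U → 6
  R → 5
  σ[h<4](R) → 4
  σ[h<3](σ[h<4](R)) → 3
  (U ⋈[c=h] σ[h<3](σ[h<4](R))) → 1
  γ[e; MIN(d)→b]((U ⋈[c=h] σ[h<3](σ[h<4](R)))) → 1
  ρ[d/b](γ[e; MIN(d)→b]((U ⋈[c=h] σ[h<3](σ[h<4](R))))) → 1
  π[d](ρ[d/b](γ[e; MIN(d)→b]((U ⋈[c=h] σ[h<3](σ[h<4](R)))))) → 1

== RESULT ==
d
8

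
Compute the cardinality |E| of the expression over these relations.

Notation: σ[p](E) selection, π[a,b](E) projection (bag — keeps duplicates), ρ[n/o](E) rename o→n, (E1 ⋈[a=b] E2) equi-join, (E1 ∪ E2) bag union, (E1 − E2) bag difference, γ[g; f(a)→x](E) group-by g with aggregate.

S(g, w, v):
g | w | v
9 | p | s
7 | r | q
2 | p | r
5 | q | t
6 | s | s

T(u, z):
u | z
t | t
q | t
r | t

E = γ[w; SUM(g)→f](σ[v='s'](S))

Row counts bottom-up:
  S → 5
  σ[v='s'](S) → 2
  γ[w; SUM(g)→f](σ[v='s'](S)) → 2

|E| = 2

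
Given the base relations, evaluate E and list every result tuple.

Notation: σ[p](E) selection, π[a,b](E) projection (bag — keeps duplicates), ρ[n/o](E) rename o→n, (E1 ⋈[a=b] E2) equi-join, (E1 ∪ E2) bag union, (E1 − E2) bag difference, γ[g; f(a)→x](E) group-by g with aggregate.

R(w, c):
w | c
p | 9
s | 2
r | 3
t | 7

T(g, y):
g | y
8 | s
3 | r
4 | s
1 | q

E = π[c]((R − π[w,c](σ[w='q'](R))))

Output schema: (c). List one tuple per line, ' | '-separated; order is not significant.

Row counts bottom-up:
  R → 4
  R → 4
  σ[w='q'](R) → 0
  π[w,c](σ[w='q'](R)) → 0
  (R − π[w,c](σ[w='q'](R))) → 4
  π[c]((R − π[w,c](σ[w='q'](R)))) → 4

== RESULT ==
c
2
3
7
9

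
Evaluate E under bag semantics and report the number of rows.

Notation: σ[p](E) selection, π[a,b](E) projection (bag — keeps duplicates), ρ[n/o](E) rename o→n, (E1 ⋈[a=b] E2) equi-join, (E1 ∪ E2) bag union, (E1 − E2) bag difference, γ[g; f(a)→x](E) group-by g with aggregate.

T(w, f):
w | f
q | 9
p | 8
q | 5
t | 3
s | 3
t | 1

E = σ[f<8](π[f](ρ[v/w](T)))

Subexpression sizes:
  T → 6
  ρ[v/w](T) → 6
  π[f](ρ[v/w](T)) → 6
  σ[f<8](π[f](ρ[v/w](T))) → 4

|E| = 4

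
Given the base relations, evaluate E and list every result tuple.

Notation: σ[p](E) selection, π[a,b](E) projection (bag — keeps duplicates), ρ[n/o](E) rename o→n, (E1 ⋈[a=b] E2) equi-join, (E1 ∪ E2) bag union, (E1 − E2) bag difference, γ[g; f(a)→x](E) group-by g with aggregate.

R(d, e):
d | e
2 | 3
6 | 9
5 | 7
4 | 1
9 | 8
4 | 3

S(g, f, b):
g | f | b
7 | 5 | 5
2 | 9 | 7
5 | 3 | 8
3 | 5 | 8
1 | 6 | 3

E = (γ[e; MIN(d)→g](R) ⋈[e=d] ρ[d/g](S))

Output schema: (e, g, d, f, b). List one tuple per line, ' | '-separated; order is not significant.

Stepwise |·|:
  R → 6
  γ[e; MIN(d)→g](R) → 5
  S → 5
  ρ[d/g](S) → 5
  (γ[e; MIN(d)→g](R) ⋈[e=d] ρ[d/g](S)) → 3

== RESULT ==
e | g | d | f | b
1 | 4 | 1 | 6 | 3
3 | 2 | 3 | 5 | 8
7 | 5 | 7 | 5 | 5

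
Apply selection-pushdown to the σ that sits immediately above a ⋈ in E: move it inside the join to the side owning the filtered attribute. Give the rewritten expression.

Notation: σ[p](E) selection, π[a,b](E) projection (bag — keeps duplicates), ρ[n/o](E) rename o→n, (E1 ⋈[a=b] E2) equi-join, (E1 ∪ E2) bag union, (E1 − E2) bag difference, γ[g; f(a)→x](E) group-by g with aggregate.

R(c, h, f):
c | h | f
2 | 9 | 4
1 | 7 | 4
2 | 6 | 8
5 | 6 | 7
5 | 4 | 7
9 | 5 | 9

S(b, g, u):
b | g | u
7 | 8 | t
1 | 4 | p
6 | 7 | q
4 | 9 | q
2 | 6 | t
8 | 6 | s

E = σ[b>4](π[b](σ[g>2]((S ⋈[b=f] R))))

σ filters on g, owned by the left side.
E' = σ[b>4](π[b]((σ[g>2](S) ⋈[b=f] R)))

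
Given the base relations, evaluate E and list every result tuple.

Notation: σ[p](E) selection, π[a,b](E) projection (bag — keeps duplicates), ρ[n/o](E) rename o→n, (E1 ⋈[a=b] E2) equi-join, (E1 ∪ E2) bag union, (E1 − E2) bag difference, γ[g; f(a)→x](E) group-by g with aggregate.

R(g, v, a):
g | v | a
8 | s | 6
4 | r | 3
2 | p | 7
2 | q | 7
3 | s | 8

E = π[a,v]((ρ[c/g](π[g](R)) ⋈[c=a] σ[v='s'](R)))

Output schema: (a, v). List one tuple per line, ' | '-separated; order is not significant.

Subexpression sizes:
  R → 5
  π[g](R) → 5
  ρ[c/g](π[g](R)) → 5
  R → 5
  σ[v='s'](R) → 2
  (ρ[c/g](π[g](R)) ⋈[c=a] σ[v='s'](R)) → 1
  π[a,v]((ρ[c/g](π[g](R)) ⋈[c=a] σ[v='s'](R))) → 1

== RESULT ==
a | v
8 | s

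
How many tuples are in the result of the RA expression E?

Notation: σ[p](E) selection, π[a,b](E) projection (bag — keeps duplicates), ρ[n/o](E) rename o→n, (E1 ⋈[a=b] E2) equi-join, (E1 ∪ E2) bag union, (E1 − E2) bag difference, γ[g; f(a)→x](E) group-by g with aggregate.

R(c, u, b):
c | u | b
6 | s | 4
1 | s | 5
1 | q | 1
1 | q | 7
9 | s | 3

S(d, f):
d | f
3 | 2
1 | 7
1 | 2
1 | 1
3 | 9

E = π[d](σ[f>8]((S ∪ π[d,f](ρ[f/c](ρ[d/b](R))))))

Per-node cardinality:
  S → 5
  R → 5
  ρ[d/b](R) → 5
  ρ[f/c](ρ[d/b](R)) → 5
  π[d,f](ρ[f/c](ρ[d/b](R))) → 5
  (S ∪ π[d,f](ρ[f/c](ρ[d/b](R)))) → 10
  σ[f>8]((S ∪ π[d,f](ρ[f/c](ρ[d/b](R))))) → 2
  π[d](σ[f>8]((S ∪ π[d,f](ρ[f/c](ρ[d/b](R)))))) → 2

|E| = 2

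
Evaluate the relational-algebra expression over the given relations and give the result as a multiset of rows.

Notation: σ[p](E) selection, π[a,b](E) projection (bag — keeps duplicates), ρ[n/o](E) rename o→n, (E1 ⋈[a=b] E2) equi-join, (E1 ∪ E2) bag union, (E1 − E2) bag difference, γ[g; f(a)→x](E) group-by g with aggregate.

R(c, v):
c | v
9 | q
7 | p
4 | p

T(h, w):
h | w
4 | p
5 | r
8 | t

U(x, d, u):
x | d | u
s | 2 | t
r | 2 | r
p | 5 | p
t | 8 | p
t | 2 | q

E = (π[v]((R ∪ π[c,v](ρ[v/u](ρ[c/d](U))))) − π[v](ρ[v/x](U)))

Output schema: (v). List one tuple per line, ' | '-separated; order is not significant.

Stepwise |·|:
  R → 3
  U → 5
  ρ[c/d](U) → 5
  ρ[v/u](ρ[c/d](U)) → 5
  π[c,v](ρ[v/u](ρ[c/d](U))) → 5
  (R ∪ π[c,v](ρ[v/u](ρ[c/d](U)))) → 8
  π[v]((R ∪ π[c,v](ρ[v/u](ρ[c/d](U))))) → 8
  U → 5
  ρ[v/x](U) → 5
  π[v](ρ[v/x](U)) → 5
  (π[v]((R ∪ π[c,v](ρ[v/u](ρ[c/d](U))))) − π[v](ρ[v/x](U))) → 5

== RESULT ==
v
p
p
p
q
q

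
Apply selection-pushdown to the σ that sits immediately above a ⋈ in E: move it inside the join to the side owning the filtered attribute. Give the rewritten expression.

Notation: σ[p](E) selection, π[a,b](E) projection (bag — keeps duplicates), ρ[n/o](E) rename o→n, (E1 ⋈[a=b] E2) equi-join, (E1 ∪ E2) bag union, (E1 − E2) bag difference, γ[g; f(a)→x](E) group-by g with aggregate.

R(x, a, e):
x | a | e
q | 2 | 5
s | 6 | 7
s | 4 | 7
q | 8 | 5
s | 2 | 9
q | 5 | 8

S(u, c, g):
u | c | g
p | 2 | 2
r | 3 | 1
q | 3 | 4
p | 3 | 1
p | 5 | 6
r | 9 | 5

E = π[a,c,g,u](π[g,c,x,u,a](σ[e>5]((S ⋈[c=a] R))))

σ filters on e, owned by the right side.
E' = π[a,c,g,u](π[g,c,x,u,a]((S ⋈[c=a] σ[e>5](R))))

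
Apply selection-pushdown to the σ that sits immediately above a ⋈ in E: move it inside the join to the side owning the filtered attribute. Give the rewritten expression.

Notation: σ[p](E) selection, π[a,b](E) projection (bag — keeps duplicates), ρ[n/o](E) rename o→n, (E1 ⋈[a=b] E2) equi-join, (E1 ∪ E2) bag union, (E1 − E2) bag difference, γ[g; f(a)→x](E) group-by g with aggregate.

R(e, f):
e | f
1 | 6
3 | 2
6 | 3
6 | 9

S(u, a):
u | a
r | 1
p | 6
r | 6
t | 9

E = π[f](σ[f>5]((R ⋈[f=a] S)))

σ filters on f, owned by the left side.
E' = π[f]((σ[f>5](R) ⋈[f=a] S))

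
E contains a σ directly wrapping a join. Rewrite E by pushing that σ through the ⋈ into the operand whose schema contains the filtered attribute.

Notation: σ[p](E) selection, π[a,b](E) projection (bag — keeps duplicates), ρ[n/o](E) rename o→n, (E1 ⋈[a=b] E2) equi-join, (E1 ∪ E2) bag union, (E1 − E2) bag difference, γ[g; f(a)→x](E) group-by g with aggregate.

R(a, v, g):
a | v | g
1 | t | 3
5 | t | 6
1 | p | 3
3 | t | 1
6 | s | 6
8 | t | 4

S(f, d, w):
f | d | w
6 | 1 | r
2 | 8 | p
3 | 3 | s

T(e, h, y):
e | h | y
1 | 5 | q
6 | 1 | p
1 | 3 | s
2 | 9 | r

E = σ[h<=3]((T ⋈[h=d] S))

σ filters on h, owned by the left side.
E' = (σ[h<=3](T) ⋈[h=d] S)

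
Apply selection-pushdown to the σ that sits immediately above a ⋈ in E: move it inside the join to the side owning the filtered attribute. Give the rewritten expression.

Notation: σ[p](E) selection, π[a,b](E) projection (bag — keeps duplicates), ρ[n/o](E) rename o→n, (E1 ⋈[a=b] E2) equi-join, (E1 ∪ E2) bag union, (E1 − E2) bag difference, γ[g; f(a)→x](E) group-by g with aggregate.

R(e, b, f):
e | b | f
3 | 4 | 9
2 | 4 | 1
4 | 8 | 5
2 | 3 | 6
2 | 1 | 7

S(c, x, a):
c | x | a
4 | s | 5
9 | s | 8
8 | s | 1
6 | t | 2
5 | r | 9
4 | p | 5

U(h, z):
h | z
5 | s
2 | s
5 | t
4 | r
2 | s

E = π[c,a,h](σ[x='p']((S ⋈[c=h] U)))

σ filters on x, owned by the left side.
E' = π[c,a,h]((σ[x='p'](S) ⋈[c=h] U))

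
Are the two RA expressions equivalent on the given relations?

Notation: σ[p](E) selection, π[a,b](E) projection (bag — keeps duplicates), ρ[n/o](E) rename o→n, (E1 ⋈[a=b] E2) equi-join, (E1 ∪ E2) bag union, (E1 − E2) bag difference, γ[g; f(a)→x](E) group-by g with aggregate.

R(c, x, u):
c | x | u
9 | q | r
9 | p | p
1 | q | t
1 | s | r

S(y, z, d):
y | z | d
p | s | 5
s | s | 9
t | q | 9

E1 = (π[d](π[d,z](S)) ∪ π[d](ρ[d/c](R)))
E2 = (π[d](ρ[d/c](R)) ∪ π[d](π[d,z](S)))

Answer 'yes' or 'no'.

E1 row counts bottom-up:
  S → 3
  π[d,z](S) → 3
  π[d](π[d,z](S)) → 3
  R → 4
  ρ[d/c](R) → 4
  π[d](ρ[d/c](R)) → 4
  (π[d](π[d,z](S)) ∪ π[d](ρ[d/c](R))) → 7
E2 row counts bottom-up:
  R → 4
  ρ[d/c](R) → 4
  π[d](ρ[d/c](R)) → 4
  S → 3
  π[d,z](S) → 3
  π[d](π[d,z](S)) → 3
  (π[d](ρ[d/c](R)) ∪ π[d](π[d,z](S))) → 7

E1 and E2 produce the same multiset:
d
1
1
5
9
9
9
9

yes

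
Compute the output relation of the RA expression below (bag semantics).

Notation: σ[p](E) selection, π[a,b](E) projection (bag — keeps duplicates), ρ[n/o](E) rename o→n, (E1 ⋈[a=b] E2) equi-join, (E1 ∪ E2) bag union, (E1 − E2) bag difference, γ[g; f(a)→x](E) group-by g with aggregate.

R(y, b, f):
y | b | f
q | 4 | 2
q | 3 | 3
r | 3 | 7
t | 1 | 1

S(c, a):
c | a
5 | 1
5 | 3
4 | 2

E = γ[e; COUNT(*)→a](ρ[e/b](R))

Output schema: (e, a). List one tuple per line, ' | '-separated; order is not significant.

Stepwise |·|:
  R → 4
  ρ[e/b](R) → 4
  γ[e; COUNT(*)→a](ρ[e/b](R)) → 3

== RESULT ==
e | a
1 | 1
3 | 2
4 | 1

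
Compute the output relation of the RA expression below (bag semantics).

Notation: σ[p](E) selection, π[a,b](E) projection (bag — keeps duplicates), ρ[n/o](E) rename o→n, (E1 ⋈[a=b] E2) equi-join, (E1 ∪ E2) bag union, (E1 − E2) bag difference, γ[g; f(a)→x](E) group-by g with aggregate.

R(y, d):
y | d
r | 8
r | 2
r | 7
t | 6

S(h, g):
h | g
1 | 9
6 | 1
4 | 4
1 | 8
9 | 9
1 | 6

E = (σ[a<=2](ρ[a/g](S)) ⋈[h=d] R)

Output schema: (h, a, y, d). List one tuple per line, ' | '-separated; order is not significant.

Row counts bottom-up:
  S → 6
  ρ[a/g](S) → 6
  σ[a<=2](ρ[a/g](S)) → 1
  R → 4
  (σ[a<=2](ρ[a/g](S)) ⋈[h=d] R) → 1

== RESULT ==
h | a | y | d
6 | 1 | t | 6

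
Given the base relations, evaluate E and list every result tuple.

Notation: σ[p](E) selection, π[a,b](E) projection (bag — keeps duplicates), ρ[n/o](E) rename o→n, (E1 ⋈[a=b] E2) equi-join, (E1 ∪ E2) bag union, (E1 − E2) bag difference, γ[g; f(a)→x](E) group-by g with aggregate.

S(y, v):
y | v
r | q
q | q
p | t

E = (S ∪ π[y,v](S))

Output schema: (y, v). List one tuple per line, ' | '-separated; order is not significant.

Per-node cardinality:
  S → 3
  S → 3
  π[y,v](S) → 3
  (S ∪ π[y,v](S)) → 6

== RESULT ==
y | v
p | t
p | t
q | q
q | q
r | q
r | q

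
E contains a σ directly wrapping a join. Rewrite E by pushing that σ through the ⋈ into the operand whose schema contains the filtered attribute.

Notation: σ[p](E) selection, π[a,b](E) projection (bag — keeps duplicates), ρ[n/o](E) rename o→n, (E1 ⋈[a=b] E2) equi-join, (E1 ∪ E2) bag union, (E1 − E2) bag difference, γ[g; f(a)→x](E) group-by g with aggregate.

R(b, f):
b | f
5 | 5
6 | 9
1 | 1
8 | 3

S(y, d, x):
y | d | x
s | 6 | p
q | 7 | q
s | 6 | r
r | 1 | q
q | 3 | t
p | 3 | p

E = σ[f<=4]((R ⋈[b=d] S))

σ filters on f, owned by the left side.
E' = (σ[f<=4](R) ⋈[b=d] S)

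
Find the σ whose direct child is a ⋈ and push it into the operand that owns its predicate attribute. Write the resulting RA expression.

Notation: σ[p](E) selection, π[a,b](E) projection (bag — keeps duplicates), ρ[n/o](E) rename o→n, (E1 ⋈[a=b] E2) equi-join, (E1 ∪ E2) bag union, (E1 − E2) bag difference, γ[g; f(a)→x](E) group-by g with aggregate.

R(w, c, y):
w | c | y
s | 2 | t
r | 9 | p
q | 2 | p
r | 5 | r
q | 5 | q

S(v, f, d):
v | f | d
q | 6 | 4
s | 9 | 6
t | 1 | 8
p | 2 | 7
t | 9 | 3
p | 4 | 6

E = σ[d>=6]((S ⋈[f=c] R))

σ filters on d, owned by the left side.
E' = (σ[d>=6](S) ⋈[f=c] R)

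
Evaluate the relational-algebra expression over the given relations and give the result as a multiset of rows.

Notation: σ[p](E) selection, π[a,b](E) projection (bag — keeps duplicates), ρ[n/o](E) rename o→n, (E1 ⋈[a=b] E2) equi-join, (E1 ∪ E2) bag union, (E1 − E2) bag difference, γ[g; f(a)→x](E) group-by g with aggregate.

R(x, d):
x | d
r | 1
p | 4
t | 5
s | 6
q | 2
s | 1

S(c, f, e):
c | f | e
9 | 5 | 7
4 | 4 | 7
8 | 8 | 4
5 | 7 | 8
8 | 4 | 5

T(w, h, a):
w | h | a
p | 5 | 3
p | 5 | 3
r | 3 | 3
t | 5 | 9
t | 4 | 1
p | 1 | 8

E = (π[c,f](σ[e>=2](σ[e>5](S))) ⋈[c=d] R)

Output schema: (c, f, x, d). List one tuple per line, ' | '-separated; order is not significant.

Row counts bottom-up:
  S → 5
  σ[e>5](S) → 3
  σ[e>=2](σ[e>5](S)) → 3
  π[c,f](σ[e>=2](σ[e>5](S))) → 3
  R → 6
  (π[c,f](σ[e>=2](σ[e>5](S))) ⋈[c=d] R) → 2

== RESULT ==
c | f | x | d
4 | 4 | p | 4
5 | 7 | t | 5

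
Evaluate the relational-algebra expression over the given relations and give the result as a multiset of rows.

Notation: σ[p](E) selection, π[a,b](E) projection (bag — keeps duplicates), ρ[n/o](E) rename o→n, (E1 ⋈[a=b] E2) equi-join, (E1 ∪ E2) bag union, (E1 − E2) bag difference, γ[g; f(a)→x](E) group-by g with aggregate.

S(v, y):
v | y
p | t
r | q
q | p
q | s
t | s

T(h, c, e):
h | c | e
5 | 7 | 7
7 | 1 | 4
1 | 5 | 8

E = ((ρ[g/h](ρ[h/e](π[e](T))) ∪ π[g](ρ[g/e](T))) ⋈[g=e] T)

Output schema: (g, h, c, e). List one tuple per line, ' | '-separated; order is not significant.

Per-node cardinality:
  T → 3
  π[e](T) → 3
  ρ[h/e](π[e](T)) → 3
  ρ[g/h](ρ[h/e](π[e](T))) → 3
  T → 3
  ρ[g/e](T) → 3
  π[g](ρ[g/e](T)) → 3
  (ρ[g/h](ρ[h/e](π[e](T))) ∪ π[g](ρ[g/e](T))) → 6
  T → 3
  ((ρ[g/h](ρ[h/e](π[e](T))) ∪ π[g](ρ[g/e](T))) ⋈[g=e] T) → 6

== RESULT ==
g | h | c | e
4 | 7 | 1 | 4
4 | 7 | 1 | 4
7 | 5 | 7 | 7
7 | 5 | 7 | 7
8 | 1 | 5 | 8
8 | 1 | 5 | 8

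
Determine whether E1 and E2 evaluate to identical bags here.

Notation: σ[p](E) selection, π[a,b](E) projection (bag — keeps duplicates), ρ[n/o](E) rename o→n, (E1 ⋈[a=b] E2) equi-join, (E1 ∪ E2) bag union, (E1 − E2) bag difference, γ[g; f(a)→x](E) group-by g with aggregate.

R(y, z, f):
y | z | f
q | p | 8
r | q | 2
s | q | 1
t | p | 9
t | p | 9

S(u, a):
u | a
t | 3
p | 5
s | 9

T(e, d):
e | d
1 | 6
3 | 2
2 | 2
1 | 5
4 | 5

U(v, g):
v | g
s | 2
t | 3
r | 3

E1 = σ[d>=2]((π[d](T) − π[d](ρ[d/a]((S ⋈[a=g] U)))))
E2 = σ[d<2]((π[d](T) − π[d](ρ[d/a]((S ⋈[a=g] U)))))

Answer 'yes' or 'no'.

E1 row counts bottom-up:
  T → 5
  π[d](T) → 5
  S → 3
  U → 3
  (S ⋈[a=g] U) → 2
  ρ[d/a]((S ⋈[a=g] U)) → 2
  π[d](ρ[d/a]((S ⋈[a=g] U))) → 2
  (π[d](T) − π[d](ρ[d/a]((S ⋈[a=g] U)))) → 5
  σ[d>=2]((π[d](T) − π[d](ρ[d/a]((S ⋈[a=g] U))))) → 5
E2 row counts bottom-up:
  T → 5
  π[d](T) → 5
  S → 3
  U → 3
  (S ⋈[a=g] U) → 2
  ρ[d/a]((S ⋈[a=g] U)) → 2
  π[d](ρ[d/a]((S ⋈[a=g] U))) → 2
  (π[d](T) − π[d](ρ[d/a]((S ⋈[a=g] U)))) → 5
  σ[d<2]((π[d](T) − π[d](ρ[d/a]((S ⋈[a=g] U))))) → 0

E1 result:
d
2
2
5
5
6
E2 result:
d
(0 rows)
Witness: (6,) appears 1× in E1 but 0× in E2.

no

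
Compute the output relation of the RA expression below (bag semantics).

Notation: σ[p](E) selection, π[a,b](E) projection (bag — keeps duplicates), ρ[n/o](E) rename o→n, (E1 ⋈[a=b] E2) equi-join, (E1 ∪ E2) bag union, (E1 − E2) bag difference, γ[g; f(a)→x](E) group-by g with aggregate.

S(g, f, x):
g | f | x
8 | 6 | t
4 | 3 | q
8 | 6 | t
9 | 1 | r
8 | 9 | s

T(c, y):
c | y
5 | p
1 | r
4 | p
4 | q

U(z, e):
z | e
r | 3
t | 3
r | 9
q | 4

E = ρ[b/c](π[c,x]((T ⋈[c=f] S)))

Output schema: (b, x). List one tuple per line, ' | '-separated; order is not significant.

Row counts bottom-up:
  T → 4
  S → 5
  (T ⋈[c=f] S) → 1
  π[c,x]((T ⋈[c=f] S)) → 1
  ρ[b/c](π[c,x]((T ⋈[c=f] S))) → 1

== RESULT ==
b | x
1 | r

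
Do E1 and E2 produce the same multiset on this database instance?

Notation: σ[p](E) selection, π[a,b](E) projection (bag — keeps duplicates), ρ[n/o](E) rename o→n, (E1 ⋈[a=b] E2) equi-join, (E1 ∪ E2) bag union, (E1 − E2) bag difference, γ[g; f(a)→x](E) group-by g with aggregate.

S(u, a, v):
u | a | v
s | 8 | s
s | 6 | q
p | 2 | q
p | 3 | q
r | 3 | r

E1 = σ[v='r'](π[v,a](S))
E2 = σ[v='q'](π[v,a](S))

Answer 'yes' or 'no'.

E1 row counts bottom-up:
  S → 5
  π[v,a](S) → 5
  σ[v='r'](π[v,a](S)) → 1
E2 row counts bottom-up:
  S → 5
  π[v,a](S) → 5
  σ[v='q'](π[v,a](S)) → 3

E1 result:
v | a
r | 3
E2 result:
v | a
q | 2
q | 3
q | 6
Witness: ('q', 3) appears 0× in E1 but 1× in E2.

no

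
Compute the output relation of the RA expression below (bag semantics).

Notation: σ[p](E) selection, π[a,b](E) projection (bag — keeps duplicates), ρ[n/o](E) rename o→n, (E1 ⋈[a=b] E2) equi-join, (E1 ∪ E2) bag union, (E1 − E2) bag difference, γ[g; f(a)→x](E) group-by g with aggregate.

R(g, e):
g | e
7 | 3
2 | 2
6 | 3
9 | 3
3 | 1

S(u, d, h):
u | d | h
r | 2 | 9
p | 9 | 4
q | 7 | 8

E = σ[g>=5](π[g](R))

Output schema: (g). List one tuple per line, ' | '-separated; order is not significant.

Row counts bottom-up:
  R → 5
  π[g](R) → 5
  σ[g>=5](π[g](R)) → 3

== RESULT ==
g
6
7
9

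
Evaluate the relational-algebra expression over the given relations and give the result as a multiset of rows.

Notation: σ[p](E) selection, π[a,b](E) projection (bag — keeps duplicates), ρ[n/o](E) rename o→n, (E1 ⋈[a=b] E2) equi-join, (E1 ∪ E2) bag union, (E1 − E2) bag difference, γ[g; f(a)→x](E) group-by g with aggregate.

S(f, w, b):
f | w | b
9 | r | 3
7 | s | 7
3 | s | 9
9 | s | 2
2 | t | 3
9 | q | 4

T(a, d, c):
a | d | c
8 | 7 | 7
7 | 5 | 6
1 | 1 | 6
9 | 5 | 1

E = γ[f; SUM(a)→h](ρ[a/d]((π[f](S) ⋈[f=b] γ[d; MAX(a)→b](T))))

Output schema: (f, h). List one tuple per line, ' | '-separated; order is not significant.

Row counts bottom-up:
  S → 6
  π[f](S) → 6
  T → 4
  γ[d; MAX(a)→b](T) → 3
  (π[f](S) ⋈[f=b] γ[d; MAX(a)→b](T)) → 3
  ρ[a/d]((π[f](S) ⋈[f=b] γ[d; MAX(a)→b](T))) → 3
  γ[f; SUM(a)→h](ρ[a/d]((π[f](S) ⋈[f=b] γ[d; MAX(a)→b](T)))) → 1

== RESULT ==
f | h
9 | 15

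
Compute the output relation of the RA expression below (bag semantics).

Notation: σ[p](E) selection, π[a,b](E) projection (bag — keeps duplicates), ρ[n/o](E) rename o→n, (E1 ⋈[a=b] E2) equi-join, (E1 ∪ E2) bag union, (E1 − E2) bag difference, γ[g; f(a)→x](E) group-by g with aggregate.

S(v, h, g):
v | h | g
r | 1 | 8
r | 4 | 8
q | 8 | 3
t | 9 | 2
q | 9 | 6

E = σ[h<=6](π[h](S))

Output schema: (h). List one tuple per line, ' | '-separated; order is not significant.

Subexpression sizes:
  S → 5
  π[h](S) → 5
  σ[h<=6](π[h](S)) → 2

== RESULT ==
h
1
4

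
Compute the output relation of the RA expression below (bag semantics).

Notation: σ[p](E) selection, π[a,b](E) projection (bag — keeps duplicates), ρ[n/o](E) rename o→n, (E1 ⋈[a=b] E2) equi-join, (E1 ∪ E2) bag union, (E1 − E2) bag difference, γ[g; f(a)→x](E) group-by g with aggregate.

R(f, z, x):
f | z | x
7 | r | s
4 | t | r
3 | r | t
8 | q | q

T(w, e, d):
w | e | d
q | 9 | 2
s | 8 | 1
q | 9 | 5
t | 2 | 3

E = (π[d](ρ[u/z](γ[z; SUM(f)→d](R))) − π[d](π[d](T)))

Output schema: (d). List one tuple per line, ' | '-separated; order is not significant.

Per-node cardinality:
  R → 4
  γ[z; SUM(f)→d](R) → 3
  ρ[u/z](γ[z; SUM(f)→d](R)) → 3
  π[d](ρ[u/z](γ[z; SUM(f)→d](R))) → 3
  T → 4
  π[d](T) → 4
  π[d](π[d](T)) → 4
  (π[d](ρ[u/z](γ[z; SUM(f)→d](R))) − π[d](π[d](T))) → 3

== RESULT ==
d
4
8
10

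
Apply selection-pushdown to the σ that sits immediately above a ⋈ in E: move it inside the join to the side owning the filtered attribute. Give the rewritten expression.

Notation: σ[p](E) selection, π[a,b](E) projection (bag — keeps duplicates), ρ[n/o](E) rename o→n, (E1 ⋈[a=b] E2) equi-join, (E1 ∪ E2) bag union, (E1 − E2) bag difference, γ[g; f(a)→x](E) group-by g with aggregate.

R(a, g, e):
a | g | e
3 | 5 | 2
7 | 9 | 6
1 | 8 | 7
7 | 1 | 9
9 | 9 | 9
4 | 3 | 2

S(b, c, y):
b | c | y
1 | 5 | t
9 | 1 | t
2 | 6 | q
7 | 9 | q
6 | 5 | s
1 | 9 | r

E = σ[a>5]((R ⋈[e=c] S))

σ filters on a, owned by the left side.
E' = (σ[a>5](R) ⋈[e=c] S)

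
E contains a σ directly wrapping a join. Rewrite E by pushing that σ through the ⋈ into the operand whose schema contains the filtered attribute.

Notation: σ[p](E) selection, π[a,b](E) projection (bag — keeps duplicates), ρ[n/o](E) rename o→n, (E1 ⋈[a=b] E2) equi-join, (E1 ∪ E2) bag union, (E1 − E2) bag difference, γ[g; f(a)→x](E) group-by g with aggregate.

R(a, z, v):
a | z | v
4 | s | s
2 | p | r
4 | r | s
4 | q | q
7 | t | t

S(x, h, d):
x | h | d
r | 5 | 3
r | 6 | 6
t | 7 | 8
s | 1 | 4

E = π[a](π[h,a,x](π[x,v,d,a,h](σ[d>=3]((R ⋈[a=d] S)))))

σ filters on d, owned by the right side.
E' = π[a](π[h,a,x](π[x,v,d,a,h]((R ⋈[a=d] σ[d>=3](S)))))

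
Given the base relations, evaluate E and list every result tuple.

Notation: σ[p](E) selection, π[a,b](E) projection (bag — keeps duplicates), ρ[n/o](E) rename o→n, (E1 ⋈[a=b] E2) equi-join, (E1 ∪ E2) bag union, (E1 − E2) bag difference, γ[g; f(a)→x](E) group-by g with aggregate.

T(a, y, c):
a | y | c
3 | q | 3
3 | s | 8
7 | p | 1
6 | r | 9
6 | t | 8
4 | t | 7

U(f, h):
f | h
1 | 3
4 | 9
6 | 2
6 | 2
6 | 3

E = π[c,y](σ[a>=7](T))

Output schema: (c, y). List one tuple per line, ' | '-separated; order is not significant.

Per-node cardinality:
  T → 6
  σ[a>=7](T) → 1
  π[c,y](σ[a>=7](T)) → 1

== RESULT ==
c | y
1 | p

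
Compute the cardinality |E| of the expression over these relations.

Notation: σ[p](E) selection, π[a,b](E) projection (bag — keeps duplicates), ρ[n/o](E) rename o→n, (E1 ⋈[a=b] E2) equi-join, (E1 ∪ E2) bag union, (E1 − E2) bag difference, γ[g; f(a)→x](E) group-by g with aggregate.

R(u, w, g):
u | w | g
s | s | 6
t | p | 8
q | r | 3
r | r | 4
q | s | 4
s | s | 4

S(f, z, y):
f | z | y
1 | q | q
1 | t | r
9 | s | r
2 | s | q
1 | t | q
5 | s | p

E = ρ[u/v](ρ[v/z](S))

Row counts bottom-up:
  S → 6
  ρ[v/z](S) → 6
  ρ[u/v](ρ[v/z](S)) → 6

|E| = 6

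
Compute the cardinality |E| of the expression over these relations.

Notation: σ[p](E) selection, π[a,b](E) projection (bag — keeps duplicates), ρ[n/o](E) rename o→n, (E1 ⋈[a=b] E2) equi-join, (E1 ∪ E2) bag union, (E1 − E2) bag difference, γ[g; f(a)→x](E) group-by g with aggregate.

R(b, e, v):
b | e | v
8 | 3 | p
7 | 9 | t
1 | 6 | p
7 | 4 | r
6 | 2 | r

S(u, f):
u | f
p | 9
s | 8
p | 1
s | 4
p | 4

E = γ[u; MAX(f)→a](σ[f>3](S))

Per-node cardinality:
  S → 5
  σ[f>3](S) → 4
  γ[u; MAX(f)→a](σ[f>3](S)) → 2

|E| = 2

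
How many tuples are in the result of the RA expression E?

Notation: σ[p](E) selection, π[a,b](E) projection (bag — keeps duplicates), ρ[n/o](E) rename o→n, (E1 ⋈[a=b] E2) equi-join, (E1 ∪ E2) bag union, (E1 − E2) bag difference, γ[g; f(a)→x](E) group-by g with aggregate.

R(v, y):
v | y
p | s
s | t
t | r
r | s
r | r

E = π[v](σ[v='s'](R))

Row counts bottom-up:
  R → 5
  σ[v='s'](R) → 1
  π[v](σ[v='s'](R)) → 1

|E| = 1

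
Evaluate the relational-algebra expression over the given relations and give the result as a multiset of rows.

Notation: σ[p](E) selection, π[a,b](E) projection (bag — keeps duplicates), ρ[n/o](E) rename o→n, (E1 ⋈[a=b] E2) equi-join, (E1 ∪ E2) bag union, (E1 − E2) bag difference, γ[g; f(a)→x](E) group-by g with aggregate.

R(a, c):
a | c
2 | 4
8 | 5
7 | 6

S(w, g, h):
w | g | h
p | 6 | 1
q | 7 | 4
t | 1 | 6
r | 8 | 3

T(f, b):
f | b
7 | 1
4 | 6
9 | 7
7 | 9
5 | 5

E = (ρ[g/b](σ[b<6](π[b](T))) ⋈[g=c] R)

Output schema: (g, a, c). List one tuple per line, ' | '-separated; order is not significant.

Stepwise |·|:
  T → 5
  π[b](T) → 5
  σ[b<6](π[b](T)) → 2
  ρ[g/b](σ[b<6](π[b](T))) → 2
  R → 3
  (ρ[g/b](σ[b<6](π[b](T))) ⋈[g=c] R) → 1

== RESULT ==
g | a | c
5 | 8 | 5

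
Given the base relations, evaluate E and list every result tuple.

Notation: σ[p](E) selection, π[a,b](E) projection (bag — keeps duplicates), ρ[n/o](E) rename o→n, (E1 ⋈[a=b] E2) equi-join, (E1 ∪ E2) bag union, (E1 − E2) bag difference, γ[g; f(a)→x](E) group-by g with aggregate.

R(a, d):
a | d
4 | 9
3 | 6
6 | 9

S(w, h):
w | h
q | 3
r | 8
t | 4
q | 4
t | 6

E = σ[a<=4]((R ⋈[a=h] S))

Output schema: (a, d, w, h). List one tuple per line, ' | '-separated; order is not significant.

Stepwise |·|:
  R → 3
  S → 5
  (R ⋈[a=h] S) → 4
  σ[a<=4]((R ⋈[a=h] S)) → 3

== RESULT ==
a | d | w | h
3 | 6 | q | 3
4 | 9 | q | 4
4 | 9 | t | 4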